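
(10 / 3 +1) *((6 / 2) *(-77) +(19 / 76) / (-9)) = -108121 / 108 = -1001.12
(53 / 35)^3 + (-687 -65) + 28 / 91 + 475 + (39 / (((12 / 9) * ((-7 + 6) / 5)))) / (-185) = -22473111277 / 82491500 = -272.43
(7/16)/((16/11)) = 0.30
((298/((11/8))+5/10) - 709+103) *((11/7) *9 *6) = -230931/7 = -32990.14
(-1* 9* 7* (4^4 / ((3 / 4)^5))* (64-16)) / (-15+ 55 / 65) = 47710208 / 207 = 230484.10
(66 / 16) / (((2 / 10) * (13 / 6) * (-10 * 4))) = -99 / 416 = -0.24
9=9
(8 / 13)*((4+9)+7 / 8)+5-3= 137 / 13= 10.54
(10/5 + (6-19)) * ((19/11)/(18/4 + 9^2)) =-2/9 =-0.22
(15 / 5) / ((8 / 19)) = 7.12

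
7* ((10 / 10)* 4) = 28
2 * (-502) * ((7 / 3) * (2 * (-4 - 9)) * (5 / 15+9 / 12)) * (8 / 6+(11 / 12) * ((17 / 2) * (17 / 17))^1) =21676109 / 36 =602114.14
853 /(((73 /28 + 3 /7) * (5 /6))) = 143304 /425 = 337.19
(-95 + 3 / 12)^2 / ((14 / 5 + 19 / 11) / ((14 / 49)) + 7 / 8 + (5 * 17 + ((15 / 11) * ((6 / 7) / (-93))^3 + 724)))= 80727278369815 / 7424973638842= 10.87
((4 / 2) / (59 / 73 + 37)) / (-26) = -0.00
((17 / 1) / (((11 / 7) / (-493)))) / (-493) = 119 / 11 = 10.82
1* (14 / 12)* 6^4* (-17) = -25704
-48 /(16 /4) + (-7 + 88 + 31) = 100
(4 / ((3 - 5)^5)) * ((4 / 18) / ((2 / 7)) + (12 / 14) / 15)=-0.10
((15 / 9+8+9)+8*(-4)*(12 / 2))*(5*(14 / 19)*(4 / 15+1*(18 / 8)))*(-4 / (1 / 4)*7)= 30779840 / 171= 179999.06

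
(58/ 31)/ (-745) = -58/ 23095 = -0.00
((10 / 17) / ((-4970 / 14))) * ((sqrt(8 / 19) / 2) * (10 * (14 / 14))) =-20 * sqrt(38) / 22933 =-0.01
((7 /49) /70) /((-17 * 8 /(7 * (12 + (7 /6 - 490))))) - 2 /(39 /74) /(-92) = 519973 /5692960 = 0.09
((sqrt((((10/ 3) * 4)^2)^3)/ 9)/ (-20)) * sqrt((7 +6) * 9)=-3200 * sqrt(13)/ 81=-142.44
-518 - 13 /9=-4675 /9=-519.44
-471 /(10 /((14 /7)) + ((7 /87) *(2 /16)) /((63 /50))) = -1475172 /15685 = -94.05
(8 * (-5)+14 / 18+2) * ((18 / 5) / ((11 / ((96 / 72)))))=-536 / 33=-16.24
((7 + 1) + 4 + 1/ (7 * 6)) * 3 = 505/ 14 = 36.07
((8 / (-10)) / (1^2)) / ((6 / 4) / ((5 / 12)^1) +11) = -0.05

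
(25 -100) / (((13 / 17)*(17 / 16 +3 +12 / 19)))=-387600 / 18551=-20.89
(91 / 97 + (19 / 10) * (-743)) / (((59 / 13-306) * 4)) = 1.17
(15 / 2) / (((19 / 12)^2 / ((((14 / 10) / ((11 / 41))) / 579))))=20664 / 766403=0.03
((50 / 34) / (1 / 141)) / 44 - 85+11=-51827 / 748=-69.29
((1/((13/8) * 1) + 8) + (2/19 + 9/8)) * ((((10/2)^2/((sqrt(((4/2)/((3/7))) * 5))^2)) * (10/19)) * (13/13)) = 1459125/262808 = 5.55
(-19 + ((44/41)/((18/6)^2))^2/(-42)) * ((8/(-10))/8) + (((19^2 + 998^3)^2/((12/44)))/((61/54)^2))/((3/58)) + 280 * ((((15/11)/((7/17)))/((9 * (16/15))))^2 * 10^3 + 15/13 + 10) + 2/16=36745993434622115411291650990085399/669453491626920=54889538846561583943.71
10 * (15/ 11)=150/ 11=13.64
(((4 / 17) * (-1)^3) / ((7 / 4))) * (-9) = 144 / 119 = 1.21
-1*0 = 0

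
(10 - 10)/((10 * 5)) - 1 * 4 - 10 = -14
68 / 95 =0.72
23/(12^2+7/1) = 23/151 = 0.15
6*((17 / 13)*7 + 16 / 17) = 13386 / 221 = 60.57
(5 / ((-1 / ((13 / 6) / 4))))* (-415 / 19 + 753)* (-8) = 902980 / 57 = 15841.75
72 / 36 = 2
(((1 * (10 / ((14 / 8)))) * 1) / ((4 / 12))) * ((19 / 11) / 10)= 228 / 77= 2.96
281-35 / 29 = 8114 / 29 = 279.79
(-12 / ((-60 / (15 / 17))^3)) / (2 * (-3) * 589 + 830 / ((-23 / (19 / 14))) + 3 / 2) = -483 / 45326748440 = -0.00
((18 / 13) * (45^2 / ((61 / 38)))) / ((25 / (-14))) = -775656 / 793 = -978.13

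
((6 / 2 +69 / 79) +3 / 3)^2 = 148225 / 6241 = 23.75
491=491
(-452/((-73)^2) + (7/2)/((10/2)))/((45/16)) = 262264/1199025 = 0.22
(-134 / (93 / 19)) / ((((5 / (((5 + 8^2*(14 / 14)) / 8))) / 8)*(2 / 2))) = -58558 / 155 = -377.79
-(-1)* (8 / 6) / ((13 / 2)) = 8 / 39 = 0.21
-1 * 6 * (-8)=48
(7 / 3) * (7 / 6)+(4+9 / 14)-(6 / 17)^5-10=-236186150 / 89450991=-2.64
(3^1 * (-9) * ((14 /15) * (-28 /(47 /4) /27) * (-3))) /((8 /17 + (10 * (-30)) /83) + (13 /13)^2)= 2212448 /710875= 3.11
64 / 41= 1.56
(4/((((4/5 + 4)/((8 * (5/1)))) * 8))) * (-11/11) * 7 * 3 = -175/2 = -87.50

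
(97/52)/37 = 97/1924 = 0.05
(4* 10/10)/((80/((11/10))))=11/200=0.06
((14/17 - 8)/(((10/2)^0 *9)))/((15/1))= -122/2295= -0.05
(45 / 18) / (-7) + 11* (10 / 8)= 375 / 28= 13.39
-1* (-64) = 64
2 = 2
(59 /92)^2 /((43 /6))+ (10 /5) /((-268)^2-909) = 740929297 /12904828040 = 0.06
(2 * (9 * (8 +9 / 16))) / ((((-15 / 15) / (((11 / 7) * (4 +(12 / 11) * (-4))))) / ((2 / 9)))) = 137 / 7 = 19.57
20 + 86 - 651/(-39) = 1595/13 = 122.69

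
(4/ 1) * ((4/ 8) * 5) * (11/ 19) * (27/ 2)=1485/ 19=78.16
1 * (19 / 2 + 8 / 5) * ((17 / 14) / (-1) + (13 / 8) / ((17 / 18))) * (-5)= -26751 / 952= -28.10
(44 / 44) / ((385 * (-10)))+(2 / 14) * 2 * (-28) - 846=-3287901 / 3850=-854.00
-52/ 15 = -3.47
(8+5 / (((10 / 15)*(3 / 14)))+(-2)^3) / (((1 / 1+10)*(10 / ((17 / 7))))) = 17 / 22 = 0.77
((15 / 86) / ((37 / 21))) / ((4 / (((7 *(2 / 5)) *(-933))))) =-411453 / 6364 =-64.65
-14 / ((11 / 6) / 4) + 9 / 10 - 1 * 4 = -3701 / 110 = -33.65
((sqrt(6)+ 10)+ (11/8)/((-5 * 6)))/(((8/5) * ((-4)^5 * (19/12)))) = -2389/622592 - 15 * sqrt(6)/38912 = -0.00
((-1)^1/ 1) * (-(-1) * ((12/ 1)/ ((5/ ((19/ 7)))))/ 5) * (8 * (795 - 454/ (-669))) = -323643872/ 39025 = -8293.24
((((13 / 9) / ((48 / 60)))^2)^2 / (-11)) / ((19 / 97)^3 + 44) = -0.02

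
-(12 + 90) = -102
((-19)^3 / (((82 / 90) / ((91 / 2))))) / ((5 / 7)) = -479544.48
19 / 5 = 3.80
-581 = -581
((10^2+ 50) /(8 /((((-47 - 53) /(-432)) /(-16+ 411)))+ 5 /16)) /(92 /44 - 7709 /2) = -0.00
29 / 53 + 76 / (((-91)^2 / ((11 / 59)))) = 14213099 / 25894687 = 0.55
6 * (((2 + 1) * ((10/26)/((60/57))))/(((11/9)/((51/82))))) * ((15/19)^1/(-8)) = -61965/187616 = -0.33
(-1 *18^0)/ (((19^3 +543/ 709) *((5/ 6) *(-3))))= 0.00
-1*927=-927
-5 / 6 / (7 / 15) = -25 / 14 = -1.79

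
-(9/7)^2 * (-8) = 648/49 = 13.22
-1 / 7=-0.14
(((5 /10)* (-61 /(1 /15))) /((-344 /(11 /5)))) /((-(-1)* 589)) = 2013 /405232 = 0.00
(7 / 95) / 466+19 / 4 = 420579 / 88540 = 4.75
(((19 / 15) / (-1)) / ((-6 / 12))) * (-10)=-25.33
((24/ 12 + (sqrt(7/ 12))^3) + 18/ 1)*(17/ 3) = 119*sqrt(21)/ 216 + 340/ 3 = 115.86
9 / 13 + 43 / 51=1.54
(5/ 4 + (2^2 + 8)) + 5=73/ 4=18.25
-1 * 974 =-974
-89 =-89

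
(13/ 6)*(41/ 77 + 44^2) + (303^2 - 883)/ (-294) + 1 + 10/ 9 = 37727773/ 9702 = 3888.66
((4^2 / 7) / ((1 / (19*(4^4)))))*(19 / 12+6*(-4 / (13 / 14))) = -73640960 / 273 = -269747.11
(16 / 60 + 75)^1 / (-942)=-1129 / 14130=-0.08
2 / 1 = 2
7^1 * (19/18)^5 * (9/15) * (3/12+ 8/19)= 15508199/4199040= 3.69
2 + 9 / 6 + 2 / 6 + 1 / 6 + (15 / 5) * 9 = 31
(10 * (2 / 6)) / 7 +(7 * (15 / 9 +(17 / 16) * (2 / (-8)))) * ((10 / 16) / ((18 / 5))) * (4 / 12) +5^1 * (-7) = -19715275 / 580608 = -33.96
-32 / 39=-0.82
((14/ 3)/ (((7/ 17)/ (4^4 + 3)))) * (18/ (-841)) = -62.83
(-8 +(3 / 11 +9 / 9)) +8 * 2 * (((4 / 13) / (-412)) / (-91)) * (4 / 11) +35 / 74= -620328523 / 99185086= -6.25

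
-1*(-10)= 10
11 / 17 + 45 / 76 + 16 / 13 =41485 / 16796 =2.47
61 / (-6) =-61 / 6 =-10.17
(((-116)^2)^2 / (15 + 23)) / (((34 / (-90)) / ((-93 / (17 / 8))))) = 3031010288640 / 5491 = 551996046.01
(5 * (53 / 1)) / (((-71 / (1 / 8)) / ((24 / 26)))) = -795 / 1846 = -0.43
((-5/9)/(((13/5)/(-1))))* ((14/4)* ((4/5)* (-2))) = -140/117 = -1.20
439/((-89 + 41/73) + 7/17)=-544799/109241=-4.99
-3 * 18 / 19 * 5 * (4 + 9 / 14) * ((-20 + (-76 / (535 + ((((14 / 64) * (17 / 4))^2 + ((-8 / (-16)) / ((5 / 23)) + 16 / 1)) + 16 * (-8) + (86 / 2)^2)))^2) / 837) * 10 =2257847208532643065000 / 143224976045530910083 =15.76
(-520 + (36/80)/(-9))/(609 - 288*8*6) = 3467/88100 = 0.04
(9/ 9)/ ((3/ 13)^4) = 28561/ 81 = 352.60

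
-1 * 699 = -699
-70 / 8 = -35 / 4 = -8.75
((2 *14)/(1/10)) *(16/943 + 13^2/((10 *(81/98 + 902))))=833680008/83433811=9.99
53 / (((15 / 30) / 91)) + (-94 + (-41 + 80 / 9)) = 85679 / 9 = 9519.89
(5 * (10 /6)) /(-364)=-25 /1092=-0.02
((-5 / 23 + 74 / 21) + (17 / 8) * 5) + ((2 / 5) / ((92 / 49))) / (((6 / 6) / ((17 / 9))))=830789 / 57960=14.33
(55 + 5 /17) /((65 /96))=81.67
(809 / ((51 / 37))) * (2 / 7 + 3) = 688459 / 357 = 1928.46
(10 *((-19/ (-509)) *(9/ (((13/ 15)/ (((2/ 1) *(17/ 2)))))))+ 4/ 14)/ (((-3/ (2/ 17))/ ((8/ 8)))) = -6131168/ 2362269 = -2.60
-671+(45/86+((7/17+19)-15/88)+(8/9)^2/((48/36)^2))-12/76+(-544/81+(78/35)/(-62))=-70647505028983/107415859320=-657.70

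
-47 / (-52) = 47 / 52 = 0.90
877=877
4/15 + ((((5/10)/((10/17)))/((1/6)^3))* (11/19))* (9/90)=15527/1425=10.90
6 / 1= 6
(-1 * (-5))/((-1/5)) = -25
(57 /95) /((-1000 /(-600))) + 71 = 1784 /25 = 71.36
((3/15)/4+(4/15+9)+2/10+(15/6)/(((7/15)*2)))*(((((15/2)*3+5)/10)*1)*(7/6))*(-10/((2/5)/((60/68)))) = -704275/816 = -863.08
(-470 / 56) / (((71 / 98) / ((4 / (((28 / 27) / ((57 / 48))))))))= -120555 / 2272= -53.06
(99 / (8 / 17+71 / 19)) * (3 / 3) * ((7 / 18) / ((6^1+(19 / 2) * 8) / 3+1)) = 1463 / 4530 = 0.32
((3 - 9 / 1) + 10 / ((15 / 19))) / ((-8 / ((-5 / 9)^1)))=25 / 54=0.46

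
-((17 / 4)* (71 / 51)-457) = 5413 / 12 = 451.08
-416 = -416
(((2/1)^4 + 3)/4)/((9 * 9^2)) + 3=8767/2916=3.01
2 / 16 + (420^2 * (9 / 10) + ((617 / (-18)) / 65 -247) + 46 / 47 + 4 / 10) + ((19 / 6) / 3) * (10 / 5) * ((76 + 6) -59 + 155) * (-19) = 11098756241 / 73320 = 151374.20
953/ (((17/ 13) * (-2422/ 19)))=-235391/ 41174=-5.72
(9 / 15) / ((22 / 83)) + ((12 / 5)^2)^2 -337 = -4146433 / 13750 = -301.56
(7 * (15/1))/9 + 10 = 65/3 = 21.67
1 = 1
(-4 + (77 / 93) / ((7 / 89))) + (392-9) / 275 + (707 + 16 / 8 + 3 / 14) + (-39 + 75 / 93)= 7841761 / 11550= 678.94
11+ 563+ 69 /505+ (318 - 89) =803.14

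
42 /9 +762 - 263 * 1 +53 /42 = 7069 /14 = 504.93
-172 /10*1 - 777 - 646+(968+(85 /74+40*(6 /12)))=-166889 /370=-451.05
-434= -434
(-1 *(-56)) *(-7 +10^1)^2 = 504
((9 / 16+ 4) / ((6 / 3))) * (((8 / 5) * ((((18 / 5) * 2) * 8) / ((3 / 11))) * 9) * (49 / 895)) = 8498952 / 22375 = 379.84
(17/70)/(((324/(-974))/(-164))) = 339439/2835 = 119.73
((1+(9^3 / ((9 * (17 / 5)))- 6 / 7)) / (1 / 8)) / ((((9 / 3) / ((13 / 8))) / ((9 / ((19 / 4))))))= 444912 / 2261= 196.78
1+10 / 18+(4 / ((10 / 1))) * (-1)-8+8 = 52 / 45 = 1.16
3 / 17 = 0.18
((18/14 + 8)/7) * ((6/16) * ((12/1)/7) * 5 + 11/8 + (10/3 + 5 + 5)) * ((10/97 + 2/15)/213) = 0.03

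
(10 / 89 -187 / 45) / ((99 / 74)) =-1198282 / 396495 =-3.02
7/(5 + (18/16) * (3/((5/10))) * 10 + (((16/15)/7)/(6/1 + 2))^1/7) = 10290/106579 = 0.10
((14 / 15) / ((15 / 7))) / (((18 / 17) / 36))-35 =-4543 / 225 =-20.19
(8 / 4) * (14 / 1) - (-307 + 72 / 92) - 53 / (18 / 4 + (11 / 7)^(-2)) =8829471 / 27301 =323.41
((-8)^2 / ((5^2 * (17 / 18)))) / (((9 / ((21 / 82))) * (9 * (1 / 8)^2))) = 28672 / 52275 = 0.55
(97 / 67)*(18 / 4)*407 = 355311 / 134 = 2651.57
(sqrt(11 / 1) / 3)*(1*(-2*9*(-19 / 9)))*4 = 152*sqrt(11) / 3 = 168.04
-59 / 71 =-0.83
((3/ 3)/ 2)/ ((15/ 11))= 11/ 30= 0.37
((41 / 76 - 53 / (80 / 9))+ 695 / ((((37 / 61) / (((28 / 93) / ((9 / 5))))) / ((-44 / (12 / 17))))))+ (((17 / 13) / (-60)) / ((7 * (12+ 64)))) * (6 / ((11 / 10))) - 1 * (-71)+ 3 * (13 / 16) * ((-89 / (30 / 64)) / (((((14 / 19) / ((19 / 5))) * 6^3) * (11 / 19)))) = -1201546259445101 / 100971327600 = -11899.88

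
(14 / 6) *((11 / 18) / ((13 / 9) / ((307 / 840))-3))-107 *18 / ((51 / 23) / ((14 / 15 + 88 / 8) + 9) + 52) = -210680935141 / 5940413874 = -35.47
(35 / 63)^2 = 25 / 81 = 0.31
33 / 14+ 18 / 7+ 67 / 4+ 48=1951 / 28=69.68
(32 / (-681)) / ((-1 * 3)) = 32 / 2043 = 0.02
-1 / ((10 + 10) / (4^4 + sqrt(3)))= -64 / 5 - sqrt(3) / 20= -12.89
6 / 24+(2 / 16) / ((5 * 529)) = 0.25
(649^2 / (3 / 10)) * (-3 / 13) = -4212010 / 13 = -324000.77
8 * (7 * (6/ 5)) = 336/ 5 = 67.20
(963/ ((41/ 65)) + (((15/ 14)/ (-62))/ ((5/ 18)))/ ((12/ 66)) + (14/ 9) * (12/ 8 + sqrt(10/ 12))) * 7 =49 * sqrt(30)/ 27 + 163209965/ 15252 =10710.83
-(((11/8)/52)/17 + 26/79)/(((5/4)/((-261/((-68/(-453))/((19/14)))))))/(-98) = -415007170407/65154194560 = -6.37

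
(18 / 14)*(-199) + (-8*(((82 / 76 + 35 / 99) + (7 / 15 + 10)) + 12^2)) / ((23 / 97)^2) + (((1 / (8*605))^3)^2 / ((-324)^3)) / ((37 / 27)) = -945920075439883967131042769220403270357 / 42155328059194736905443606528000000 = -22438.92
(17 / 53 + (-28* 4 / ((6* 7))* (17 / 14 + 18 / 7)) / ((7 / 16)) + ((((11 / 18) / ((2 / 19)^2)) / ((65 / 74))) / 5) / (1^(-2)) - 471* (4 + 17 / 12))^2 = 1514349478965580111009 / 230810537002500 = 6561006.70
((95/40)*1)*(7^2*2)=931/4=232.75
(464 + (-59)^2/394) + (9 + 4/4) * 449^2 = 794494237/394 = 2016482.84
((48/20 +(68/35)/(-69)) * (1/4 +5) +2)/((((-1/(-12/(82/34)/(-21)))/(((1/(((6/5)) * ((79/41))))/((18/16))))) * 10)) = -75344/572355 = -0.13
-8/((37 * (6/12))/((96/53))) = -1536/1961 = -0.78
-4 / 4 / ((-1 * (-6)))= -1 / 6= -0.17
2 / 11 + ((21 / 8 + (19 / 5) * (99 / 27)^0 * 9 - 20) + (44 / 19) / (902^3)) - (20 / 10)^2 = 82436890567 / 6337975160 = 13.01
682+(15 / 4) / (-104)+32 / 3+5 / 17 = 14701091 / 21216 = 692.92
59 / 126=0.47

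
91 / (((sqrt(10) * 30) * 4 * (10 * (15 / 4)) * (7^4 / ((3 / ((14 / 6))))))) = 13 * sqrt(10) / 12005000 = 0.00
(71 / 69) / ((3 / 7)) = 497 / 207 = 2.40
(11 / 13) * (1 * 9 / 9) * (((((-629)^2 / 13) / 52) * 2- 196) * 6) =10869969 / 2197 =4947.64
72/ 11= 6.55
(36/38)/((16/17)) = 153/152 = 1.01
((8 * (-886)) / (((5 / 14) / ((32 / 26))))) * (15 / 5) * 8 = -38105088 / 65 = -586232.12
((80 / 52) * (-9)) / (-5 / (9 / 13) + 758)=-0.02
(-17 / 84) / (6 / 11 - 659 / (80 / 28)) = 935 / 1063083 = 0.00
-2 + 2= 0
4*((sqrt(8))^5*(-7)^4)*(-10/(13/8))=-98344960*sqrt(2)/13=-10698521.25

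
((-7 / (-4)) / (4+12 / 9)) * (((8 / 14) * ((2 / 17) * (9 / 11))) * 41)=1107 / 1496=0.74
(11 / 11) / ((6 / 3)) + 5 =11 / 2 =5.50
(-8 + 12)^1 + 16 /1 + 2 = 22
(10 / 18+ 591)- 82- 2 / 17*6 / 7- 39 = 503857 / 1071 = 470.45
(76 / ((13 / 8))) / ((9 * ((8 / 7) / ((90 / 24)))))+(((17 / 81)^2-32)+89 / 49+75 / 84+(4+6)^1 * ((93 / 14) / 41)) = -7248448741 / 685414548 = -10.58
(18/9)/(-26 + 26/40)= -40/507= -0.08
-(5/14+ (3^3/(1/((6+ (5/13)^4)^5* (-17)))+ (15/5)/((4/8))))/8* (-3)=-2901281203543031460874675373511/2128555942786649537145712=-1363027.93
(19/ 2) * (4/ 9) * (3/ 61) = 38/ 183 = 0.21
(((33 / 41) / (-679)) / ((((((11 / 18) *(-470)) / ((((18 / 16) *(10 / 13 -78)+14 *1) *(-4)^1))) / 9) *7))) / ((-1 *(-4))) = 92097 / 238134806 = 0.00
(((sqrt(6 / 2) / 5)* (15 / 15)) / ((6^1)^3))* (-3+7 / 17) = -11* sqrt(3) / 4590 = -0.00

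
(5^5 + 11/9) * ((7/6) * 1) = 98476/27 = 3647.26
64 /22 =32 /11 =2.91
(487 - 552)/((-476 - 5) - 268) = 65/749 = 0.09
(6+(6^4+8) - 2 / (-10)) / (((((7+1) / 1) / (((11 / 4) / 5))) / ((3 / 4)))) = 67.56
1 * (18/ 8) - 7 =-19/ 4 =-4.75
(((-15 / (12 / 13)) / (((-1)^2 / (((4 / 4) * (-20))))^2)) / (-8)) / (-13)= -125 / 2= -62.50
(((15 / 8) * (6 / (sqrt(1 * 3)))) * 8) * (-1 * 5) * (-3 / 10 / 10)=9 * sqrt(3) / 2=7.79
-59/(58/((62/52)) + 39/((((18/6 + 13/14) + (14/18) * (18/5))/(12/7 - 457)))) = 287153/12606854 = 0.02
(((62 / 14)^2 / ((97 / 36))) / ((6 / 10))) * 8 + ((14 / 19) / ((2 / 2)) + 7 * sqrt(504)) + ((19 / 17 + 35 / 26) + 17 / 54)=54191043614 / 538861869 + 42 * sqrt(14)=257.72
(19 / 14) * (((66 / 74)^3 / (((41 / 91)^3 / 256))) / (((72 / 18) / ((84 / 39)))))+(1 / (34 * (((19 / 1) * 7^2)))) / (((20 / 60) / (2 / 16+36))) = 75466968213284751 / 52002761432048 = 1451.21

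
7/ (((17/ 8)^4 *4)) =7168/ 83521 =0.09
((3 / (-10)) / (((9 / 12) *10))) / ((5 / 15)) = -3 / 25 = -0.12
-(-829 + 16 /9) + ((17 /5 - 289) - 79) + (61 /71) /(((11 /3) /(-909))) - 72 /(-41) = 362233403 /1440945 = 251.39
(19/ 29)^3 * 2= 13718/ 24389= 0.56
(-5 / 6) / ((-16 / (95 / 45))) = 95 / 864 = 0.11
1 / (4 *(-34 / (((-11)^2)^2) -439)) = -14641 / 25709732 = -0.00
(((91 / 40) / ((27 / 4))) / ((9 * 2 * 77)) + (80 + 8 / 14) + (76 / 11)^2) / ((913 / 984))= 43309641602 / 313190955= 138.29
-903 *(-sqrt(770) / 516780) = 301 *sqrt(770) / 172260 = 0.05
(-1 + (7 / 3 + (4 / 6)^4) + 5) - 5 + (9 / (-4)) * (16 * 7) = -20288 / 81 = -250.47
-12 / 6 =-2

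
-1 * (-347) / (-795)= -0.44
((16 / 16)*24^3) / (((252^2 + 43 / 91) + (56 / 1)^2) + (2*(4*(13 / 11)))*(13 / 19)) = 87639552 / 422519393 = 0.21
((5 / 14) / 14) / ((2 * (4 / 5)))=25 / 1568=0.02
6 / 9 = 2 / 3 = 0.67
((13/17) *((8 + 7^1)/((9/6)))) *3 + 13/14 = 5681/238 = 23.87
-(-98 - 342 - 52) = 492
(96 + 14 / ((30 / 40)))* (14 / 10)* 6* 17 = 81872 / 5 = 16374.40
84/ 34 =42/ 17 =2.47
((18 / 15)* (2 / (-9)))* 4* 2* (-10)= 64 / 3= 21.33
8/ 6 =4/ 3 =1.33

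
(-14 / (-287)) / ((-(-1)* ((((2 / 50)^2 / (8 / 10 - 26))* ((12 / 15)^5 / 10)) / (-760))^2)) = 136643314361572265625 / 20992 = 6509304228352337.35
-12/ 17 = -0.71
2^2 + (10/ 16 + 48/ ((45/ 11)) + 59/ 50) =10523/ 600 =17.54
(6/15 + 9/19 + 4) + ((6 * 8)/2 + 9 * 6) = 7873/95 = 82.87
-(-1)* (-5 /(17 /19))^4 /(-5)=-16290125 /83521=-195.04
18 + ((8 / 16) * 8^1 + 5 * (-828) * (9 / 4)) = -9293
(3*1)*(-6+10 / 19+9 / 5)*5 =-1047 / 19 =-55.11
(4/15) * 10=8/3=2.67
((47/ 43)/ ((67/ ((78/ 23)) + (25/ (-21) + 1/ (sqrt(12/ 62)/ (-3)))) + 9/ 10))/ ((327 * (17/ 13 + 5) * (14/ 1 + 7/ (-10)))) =90351625 * sqrt(186)/ 1507637678007387 + 3517557550/ 1507637678007387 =0.00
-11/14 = -0.79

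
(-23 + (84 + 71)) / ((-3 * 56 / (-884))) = 4862 / 7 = 694.57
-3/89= -0.03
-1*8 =-8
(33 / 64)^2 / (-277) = -1089 / 1134592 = -0.00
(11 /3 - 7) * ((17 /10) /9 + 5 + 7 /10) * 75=-13250 /9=-1472.22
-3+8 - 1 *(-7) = 12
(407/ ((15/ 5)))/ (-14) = -407/ 42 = -9.69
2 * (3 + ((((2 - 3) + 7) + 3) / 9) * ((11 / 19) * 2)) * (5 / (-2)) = -395 / 19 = -20.79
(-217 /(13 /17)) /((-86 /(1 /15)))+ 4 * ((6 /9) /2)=8683 /5590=1.55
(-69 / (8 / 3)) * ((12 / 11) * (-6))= 1863 / 11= 169.36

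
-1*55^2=-3025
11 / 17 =0.65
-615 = -615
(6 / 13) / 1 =6 / 13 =0.46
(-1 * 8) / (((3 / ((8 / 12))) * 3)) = -16 / 27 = -0.59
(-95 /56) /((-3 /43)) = 24.32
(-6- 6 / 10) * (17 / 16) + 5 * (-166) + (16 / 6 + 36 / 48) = -200063 / 240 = -833.60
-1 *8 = -8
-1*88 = -88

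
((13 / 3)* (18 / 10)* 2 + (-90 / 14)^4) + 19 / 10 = 8285285 / 4802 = 1725.38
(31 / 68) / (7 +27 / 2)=31 / 1394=0.02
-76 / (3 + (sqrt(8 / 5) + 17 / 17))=-190 / 9 + 19* sqrt(10) / 9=-14.44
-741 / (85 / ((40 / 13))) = -456 / 17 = -26.82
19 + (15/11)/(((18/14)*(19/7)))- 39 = -12295/627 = -19.61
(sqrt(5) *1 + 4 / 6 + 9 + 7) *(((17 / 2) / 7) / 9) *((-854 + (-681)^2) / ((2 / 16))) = 31477676 *sqrt(5) / 63 + 1573883800 / 189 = 9444669.15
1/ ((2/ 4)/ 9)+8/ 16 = 37/ 2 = 18.50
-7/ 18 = -0.39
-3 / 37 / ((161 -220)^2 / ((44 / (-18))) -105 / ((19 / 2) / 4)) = 418 / 7569349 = 0.00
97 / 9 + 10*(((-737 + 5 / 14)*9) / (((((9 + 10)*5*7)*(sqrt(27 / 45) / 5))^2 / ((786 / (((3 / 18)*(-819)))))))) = 4740693721 / 101411037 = 46.75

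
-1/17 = -0.06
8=8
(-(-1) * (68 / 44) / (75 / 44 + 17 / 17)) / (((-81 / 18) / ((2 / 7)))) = -0.04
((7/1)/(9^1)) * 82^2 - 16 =46924/9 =5213.78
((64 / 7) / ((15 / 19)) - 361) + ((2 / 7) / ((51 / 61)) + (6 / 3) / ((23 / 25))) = -4747373 / 13685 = -346.90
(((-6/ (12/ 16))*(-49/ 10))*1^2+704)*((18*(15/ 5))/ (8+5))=200664/ 65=3087.14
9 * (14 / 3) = 42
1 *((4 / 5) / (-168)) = -1 / 210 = -0.00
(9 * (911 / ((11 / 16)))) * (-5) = -655920 / 11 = -59629.09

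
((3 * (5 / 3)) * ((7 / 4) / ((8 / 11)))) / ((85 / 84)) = 1617 / 136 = 11.89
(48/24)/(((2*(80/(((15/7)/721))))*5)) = 3/403760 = 0.00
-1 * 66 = -66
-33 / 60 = -0.55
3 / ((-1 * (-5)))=3 / 5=0.60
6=6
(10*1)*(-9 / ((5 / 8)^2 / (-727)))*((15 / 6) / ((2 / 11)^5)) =2107513386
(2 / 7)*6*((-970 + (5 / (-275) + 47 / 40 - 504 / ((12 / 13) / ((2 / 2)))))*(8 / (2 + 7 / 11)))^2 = 5331162887532 / 147175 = 36223291.24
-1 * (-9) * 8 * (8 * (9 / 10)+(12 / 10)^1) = 3024 / 5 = 604.80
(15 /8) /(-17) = -15 /136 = -0.11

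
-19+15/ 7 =-118/ 7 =-16.86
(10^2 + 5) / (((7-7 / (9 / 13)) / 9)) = -1215 / 4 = -303.75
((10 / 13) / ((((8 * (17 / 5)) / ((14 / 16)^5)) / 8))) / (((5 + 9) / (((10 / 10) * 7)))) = 420175 / 7241728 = 0.06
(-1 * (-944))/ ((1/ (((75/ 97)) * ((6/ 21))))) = 141600/ 679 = 208.54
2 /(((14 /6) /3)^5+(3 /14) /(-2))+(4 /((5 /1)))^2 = 87363784 /7336225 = 11.91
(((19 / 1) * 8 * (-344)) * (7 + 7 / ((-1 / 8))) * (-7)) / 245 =-73203.20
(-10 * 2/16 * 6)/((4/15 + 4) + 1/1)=-225/158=-1.42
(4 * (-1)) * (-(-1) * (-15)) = 60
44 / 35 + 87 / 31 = 4409 / 1085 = 4.06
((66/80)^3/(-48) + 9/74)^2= 0.01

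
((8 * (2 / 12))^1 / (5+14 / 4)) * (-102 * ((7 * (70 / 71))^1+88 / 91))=-813408 / 6461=-125.90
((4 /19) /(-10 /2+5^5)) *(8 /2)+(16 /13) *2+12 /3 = 23941 /3705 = 6.46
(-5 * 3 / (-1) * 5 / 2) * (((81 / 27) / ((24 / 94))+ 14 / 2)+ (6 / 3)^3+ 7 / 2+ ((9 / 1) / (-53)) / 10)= 480705 / 424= 1133.74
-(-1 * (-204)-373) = 169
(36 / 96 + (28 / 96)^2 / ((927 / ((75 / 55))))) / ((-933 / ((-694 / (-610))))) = -254846863 / 557128186560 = -0.00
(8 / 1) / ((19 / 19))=8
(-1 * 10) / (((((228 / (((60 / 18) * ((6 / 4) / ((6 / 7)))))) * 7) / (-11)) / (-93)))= -8525 / 228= -37.39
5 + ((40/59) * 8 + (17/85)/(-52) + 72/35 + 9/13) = 1414123/107380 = 13.17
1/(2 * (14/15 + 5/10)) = 15/43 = 0.35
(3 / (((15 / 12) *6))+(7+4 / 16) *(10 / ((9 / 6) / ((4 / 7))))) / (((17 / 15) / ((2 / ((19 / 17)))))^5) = 4766040000 / 17332693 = 274.97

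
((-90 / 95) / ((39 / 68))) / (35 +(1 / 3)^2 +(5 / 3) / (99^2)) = -11996424 / 254997119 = -0.05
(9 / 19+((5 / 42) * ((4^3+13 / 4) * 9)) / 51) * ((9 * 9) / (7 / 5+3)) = 13819815 / 397936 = 34.73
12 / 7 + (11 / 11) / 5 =67 / 35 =1.91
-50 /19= -2.63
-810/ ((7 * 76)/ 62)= -12555/ 133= -94.40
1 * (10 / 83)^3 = 0.00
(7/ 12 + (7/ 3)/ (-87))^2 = 337561/ 1089936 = 0.31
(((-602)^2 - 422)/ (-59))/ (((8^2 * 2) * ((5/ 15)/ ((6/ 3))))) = -542973/ 1888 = -287.59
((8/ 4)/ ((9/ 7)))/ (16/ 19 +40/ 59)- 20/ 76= 110753/ 145692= 0.76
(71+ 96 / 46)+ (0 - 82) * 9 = -15293 / 23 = -664.91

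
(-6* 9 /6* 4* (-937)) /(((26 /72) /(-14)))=-17000928 /13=-1307763.69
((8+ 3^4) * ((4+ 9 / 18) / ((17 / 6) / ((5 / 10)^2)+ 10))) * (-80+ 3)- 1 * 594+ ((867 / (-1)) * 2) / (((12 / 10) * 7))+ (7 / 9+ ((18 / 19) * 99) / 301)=-14790007465 / 6588288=-2244.89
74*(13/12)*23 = 11063/6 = 1843.83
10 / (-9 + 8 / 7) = -14 / 11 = -1.27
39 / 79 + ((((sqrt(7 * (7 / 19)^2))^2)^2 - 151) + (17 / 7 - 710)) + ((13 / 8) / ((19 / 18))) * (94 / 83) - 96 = -951.43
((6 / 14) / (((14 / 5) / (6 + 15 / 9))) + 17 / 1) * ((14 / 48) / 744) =1781 / 249984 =0.01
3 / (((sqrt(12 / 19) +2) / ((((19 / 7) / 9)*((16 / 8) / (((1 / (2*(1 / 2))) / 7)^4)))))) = 123823 / 48 - 6517*sqrt(57) / 48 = 1554.60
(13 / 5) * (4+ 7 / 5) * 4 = 1404 / 25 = 56.16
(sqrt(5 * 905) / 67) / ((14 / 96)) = 240 * sqrt(181) / 469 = 6.88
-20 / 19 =-1.05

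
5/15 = 1/3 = 0.33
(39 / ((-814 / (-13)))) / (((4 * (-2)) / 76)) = -9633 / 1628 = -5.92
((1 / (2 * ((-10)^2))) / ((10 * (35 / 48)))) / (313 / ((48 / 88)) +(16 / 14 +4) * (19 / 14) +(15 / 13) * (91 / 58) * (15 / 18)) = 7308 / 6206091875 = 0.00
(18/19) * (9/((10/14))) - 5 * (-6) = 3984/95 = 41.94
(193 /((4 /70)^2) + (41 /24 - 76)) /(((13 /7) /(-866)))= -4294220777 /156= -27527056.26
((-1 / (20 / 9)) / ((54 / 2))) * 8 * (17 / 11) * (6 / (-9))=68 / 495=0.14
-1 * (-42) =42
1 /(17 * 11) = 1 /187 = 0.01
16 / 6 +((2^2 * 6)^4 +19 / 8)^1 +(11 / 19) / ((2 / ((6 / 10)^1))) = 756461171 / 2280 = 331781.22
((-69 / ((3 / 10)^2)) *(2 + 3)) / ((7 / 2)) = -23000 / 21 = -1095.24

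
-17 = -17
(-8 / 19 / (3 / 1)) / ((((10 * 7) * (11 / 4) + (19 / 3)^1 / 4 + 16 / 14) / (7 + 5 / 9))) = -15232 / 2804229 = -0.01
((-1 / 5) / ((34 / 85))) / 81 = -1 / 162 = -0.01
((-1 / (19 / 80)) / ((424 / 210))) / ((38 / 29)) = -30450 / 19133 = -1.59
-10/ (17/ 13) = -130/ 17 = -7.65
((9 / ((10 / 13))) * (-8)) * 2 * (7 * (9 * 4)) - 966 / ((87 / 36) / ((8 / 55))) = -75335904 / 1595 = -47232.54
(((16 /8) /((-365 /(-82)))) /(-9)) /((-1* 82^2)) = 1 /134685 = 0.00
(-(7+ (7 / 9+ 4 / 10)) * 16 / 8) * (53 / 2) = -19504 / 45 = -433.42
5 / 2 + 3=11 / 2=5.50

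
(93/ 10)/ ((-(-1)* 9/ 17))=527/ 30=17.57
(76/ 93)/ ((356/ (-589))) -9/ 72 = -3155/ 2136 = -1.48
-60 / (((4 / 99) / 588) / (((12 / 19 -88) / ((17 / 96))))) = 139149964800 / 323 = 430804844.58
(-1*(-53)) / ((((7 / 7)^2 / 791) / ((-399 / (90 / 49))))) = -273212191 / 30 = -9107073.03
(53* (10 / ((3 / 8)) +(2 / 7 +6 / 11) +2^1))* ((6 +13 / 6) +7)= 2347423 / 99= 23711.34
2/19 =0.11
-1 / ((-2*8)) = 1 / 16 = 0.06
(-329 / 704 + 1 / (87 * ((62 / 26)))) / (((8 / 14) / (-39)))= 79912651 / 2531584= 31.57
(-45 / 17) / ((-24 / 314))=2355 / 68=34.63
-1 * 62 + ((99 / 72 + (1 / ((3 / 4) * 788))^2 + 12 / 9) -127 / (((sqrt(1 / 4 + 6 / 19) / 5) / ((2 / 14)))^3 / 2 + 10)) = -183453296825986200547 / 2546720547740645112 + 71178674000 * sqrt(817) / 2734246080957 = -71.29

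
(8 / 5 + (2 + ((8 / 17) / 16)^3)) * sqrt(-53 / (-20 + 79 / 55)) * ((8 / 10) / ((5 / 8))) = 2829908 * sqrt(2976215) / 627021625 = 7.79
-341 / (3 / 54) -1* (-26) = -6112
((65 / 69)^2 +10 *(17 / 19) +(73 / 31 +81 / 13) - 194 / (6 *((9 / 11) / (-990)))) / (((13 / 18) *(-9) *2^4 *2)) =-188.18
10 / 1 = 10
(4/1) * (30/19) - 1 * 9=-51/19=-2.68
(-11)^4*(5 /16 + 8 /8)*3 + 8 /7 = 6456809 /112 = 57650.08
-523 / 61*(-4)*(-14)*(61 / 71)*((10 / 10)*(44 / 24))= -161084 / 213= -756.26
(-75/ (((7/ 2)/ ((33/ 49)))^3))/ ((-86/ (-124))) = -1336856400/ 1735205101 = -0.77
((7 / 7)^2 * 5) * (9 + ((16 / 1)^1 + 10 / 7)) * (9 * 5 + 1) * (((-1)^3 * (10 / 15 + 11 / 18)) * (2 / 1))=-978650 / 63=-15534.13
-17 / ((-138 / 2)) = 17 / 69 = 0.25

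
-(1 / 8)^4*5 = -5 / 4096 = -0.00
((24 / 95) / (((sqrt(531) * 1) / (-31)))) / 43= -248 * sqrt(59) / 241015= -0.01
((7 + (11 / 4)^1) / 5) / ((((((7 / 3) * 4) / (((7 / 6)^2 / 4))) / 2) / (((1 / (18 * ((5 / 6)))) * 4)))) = 91 / 2400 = 0.04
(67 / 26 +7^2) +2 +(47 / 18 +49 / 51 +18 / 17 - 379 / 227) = 25527094 / 451503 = 56.54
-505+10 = -495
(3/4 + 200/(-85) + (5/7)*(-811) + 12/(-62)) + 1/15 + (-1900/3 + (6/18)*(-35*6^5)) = -20348748779/221340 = -91934.35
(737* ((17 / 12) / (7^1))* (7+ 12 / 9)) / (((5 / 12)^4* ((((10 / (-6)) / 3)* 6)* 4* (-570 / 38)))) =902088 / 4375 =206.19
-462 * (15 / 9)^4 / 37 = -96250 / 999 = -96.35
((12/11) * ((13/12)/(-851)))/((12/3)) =-13/37444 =-0.00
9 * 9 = 81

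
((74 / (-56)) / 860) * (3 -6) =0.00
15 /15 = 1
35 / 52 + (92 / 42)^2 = 125467 / 22932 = 5.47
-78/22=-39/11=-3.55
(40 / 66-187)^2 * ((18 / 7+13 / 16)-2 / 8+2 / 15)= 18879565699 / 166320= 113513.50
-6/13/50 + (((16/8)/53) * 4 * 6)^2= 740373/912925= 0.81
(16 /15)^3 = 4096 /3375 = 1.21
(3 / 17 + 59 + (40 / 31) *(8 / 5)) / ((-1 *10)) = -16137 / 2635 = -6.12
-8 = -8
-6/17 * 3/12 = -3/34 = -0.09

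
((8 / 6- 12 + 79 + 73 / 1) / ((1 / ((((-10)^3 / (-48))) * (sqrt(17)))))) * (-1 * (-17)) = 450500 * sqrt(17) / 9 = 206384.34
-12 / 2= -6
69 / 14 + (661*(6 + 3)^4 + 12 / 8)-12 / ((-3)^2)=91073348 / 21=4336826.10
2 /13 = 0.15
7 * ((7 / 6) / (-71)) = -0.12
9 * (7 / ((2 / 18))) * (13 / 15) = 2457 / 5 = 491.40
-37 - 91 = -128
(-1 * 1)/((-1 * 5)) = 1/5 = 0.20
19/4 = 4.75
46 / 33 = 1.39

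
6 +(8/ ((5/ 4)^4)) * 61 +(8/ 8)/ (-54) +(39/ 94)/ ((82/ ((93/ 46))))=1231828132933/ 5983335000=205.88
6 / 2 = 3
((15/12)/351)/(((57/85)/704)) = 74800/20007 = 3.74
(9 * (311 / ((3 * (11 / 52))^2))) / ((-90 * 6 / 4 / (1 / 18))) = -420472 / 147015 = -2.86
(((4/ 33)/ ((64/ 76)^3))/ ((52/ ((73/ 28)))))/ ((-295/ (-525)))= 0.02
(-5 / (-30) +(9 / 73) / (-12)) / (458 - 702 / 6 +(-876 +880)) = 137 / 302220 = 0.00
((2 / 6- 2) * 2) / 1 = -3.33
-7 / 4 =-1.75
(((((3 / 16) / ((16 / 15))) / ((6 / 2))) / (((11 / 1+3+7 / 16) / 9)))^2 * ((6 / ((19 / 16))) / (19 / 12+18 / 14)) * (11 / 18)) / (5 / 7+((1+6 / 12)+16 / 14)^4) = 308700 / 10642415641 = 0.00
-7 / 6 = -1.17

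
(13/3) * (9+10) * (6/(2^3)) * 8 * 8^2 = 31616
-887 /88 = -10.08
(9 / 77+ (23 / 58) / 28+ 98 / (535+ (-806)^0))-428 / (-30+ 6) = 65160551 / 3590664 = 18.15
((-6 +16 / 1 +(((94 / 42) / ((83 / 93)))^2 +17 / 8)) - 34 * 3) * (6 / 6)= -225723567 / 2700488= -83.59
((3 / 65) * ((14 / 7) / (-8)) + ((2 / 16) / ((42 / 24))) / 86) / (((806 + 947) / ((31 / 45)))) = -12989 / 3086770050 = -0.00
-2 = -2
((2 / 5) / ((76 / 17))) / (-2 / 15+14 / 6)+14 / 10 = 3011 / 2090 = 1.44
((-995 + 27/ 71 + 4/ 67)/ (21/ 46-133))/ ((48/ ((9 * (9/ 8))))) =1469013381/ 928109728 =1.58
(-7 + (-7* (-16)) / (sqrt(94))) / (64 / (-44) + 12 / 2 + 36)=-77 / 446 + 308* sqrt(94) / 10481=0.11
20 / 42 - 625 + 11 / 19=-248954 / 399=-623.94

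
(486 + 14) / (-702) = -250 / 351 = -0.71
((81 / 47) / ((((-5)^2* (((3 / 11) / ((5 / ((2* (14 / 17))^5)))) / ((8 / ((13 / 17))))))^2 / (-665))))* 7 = -12055036710520984851 / 3751101590978560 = -3213.73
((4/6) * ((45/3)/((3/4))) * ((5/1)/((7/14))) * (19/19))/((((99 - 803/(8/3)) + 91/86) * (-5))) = 27520/207501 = 0.13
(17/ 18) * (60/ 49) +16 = 2522/ 147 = 17.16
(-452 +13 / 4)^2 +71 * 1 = 3223161 / 16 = 201447.56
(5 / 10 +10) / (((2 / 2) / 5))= 105 / 2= 52.50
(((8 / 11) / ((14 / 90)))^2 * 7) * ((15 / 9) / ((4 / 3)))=162000 / 847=191.26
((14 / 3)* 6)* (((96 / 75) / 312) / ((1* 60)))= 28 / 14625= 0.00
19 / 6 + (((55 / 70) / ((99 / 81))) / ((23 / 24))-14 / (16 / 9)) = -15601 / 3864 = -4.04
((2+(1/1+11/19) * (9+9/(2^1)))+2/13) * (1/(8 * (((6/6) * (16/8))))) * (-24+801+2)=237677/208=1142.68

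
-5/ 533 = -0.01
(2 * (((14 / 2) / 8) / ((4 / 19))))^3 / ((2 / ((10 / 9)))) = 11763185 / 36864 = 319.10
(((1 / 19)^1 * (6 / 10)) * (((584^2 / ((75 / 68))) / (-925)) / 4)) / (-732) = 1449488 / 402028125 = 0.00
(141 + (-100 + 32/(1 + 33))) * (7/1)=4991/17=293.59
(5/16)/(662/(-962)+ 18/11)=26455/80272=0.33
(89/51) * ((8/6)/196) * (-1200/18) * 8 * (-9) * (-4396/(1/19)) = -1699116800/357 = -4759430.81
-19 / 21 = -0.90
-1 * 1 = -1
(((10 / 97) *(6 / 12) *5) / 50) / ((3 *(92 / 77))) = 77 / 53544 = 0.00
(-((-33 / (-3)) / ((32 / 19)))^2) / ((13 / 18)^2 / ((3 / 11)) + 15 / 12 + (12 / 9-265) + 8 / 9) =10614483 / 64600576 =0.16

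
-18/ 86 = -9/ 43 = -0.21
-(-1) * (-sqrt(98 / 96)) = -7 * sqrt(3) / 12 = -1.01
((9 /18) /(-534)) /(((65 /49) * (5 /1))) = -49 /347100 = -0.00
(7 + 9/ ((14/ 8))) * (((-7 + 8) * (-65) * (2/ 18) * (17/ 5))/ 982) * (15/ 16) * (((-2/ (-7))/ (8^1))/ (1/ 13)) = -1221025/ 9238656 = -0.13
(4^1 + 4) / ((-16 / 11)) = -11 / 2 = -5.50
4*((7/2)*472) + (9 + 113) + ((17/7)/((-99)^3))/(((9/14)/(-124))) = 58771014646/8732691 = 6730.00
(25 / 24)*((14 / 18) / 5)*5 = 175 / 216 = 0.81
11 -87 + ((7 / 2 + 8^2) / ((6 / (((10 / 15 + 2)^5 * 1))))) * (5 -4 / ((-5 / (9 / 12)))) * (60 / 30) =456700 / 27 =16914.81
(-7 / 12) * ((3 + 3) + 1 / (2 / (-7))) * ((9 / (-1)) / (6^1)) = 35 / 16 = 2.19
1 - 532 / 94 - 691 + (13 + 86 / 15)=-477233 / 705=-676.93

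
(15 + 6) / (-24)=-7 / 8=-0.88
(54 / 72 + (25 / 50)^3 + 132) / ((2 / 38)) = 20197 / 8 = 2524.62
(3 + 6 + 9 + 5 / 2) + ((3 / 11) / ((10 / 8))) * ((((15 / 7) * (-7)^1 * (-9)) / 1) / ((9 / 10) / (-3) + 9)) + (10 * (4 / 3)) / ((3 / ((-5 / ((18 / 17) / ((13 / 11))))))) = -47441 / 51678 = -0.92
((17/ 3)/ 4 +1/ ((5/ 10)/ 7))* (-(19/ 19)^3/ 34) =-185/ 408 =-0.45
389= 389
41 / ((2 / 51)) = 2091 / 2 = 1045.50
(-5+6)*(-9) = -9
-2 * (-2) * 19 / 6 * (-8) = -101.33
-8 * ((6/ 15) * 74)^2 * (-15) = 525696/ 5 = 105139.20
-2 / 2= -1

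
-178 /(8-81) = 178 /73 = 2.44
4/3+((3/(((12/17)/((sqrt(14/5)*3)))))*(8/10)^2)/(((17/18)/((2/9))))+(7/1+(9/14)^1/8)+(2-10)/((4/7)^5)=-330331/2688+48*sqrt(70)/125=-119.68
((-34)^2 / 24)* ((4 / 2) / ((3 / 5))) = 1445 / 9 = 160.56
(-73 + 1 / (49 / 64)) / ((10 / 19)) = -136.22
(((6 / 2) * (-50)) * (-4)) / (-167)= -600 / 167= -3.59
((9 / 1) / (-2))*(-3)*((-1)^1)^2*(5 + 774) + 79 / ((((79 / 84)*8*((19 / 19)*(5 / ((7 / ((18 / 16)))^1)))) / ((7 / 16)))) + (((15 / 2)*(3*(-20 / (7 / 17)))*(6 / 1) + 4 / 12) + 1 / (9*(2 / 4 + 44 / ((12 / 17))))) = 627882847 / 158340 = 3965.41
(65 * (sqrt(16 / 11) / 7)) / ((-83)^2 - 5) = 65 * sqrt(11) / 132517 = 0.00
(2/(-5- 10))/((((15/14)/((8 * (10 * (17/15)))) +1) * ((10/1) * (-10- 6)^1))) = 238/288975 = 0.00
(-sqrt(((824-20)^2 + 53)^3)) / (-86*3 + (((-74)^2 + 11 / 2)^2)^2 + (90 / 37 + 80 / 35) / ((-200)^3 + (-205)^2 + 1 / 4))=-85276624030230864*sqrt(646469) / 119091281526824578748220545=-0.00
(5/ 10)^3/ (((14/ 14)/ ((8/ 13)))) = 1/ 13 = 0.08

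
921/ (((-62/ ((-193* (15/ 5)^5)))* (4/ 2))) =43193979/ 124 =348338.54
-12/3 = -4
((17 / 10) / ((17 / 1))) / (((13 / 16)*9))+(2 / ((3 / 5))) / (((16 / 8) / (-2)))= -1942 / 585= -3.32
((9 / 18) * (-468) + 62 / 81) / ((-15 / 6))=37784 / 405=93.29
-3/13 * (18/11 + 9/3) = -153/143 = -1.07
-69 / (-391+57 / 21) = 161 / 906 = 0.18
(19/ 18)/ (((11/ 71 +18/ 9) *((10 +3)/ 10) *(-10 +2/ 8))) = -26980/ 698139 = -0.04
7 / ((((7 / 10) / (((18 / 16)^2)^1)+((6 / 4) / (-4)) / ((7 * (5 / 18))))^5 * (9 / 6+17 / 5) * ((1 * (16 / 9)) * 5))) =9644278287514752 / 364007458703857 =26.49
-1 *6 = -6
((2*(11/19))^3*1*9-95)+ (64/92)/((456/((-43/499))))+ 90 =2118749401/236162229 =8.97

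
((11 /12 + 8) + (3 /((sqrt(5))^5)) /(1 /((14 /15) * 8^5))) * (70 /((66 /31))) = 116095 /396 + 99549184 * sqrt(5) /4125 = 54256.50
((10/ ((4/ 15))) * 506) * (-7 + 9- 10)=-151800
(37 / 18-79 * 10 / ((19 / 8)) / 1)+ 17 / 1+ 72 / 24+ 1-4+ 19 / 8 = -425723 / 1368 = -311.20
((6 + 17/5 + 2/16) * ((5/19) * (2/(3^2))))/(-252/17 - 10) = -2159/96216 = -0.02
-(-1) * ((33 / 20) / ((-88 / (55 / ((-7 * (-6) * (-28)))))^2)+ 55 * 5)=32453836855 / 118013952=275.00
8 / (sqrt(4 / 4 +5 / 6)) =8 * sqrt(66) / 11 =5.91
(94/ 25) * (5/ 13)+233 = 15239/ 65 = 234.45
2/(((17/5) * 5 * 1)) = 2/17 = 0.12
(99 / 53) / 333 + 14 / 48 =13991 / 47064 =0.30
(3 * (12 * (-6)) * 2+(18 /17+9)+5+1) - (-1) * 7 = -6952 /17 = -408.94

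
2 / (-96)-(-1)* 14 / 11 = 661 / 528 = 1.25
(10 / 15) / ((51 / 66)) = 44 / 51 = 0.86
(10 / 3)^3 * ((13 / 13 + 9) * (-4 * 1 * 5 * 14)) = -2800000 / 27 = -103703.70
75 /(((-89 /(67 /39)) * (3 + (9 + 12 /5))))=-8375 /83304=-0.10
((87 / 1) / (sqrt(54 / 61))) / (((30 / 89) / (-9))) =-2581 *sqrt(366) / 20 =-2468.87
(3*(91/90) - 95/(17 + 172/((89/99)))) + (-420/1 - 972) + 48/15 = -771058643/556230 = -1386.22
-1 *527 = -527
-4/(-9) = 4/9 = 0.44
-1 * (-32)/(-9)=-32/9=-3.56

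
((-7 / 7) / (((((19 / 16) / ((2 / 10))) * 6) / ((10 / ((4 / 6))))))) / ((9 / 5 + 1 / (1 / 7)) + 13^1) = -40 / 2071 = -0.02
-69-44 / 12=-218 / 3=-72.67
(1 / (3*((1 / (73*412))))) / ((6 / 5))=75190 / 9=8354.44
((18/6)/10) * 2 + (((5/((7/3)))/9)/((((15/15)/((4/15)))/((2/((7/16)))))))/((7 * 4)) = 9421/15435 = 0.61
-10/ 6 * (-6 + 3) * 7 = 35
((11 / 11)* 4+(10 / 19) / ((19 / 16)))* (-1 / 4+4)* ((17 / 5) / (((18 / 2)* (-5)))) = -6817 / 5415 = -1.26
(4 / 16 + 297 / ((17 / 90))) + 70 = 111697 / 68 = 1642.60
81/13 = 6.23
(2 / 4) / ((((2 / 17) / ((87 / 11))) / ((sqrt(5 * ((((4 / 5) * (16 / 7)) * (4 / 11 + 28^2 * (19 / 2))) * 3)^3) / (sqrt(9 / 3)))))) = 93064264704 * sqrt(1577191) / 326095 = 358410690.91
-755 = -755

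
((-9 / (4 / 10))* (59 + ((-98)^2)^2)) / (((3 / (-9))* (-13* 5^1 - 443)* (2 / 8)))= -12451978125 / 254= -49023535.93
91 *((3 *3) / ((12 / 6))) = 409.50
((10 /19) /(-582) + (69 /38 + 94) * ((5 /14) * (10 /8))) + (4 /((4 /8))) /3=9379681 /206416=45.44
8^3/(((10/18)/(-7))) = -32256/5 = -6451.20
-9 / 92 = -0.10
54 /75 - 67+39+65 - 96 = -1457 /25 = -58.28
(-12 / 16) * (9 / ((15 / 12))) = -5.40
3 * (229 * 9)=6183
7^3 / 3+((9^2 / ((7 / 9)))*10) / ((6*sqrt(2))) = 343 / 3+1215*sqrt(2) / 14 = 237.07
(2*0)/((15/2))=0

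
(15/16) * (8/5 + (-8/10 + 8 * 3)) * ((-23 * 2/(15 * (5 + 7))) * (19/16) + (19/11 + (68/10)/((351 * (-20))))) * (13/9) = 136240133/2851200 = 47.78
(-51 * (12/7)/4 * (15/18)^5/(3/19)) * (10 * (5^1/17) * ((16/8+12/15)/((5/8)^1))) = -59375/81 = -733.02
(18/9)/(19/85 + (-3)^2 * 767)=85/293387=0.00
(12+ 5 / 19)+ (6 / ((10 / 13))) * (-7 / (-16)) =23827 / 1520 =15.68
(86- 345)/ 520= -259/ 520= -0.50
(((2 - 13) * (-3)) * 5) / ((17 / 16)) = 2640 / 17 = 155.29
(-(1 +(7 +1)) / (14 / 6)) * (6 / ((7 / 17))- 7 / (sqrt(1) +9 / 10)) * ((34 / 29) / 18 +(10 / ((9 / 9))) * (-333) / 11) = 3774688392 / 296989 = 12709.86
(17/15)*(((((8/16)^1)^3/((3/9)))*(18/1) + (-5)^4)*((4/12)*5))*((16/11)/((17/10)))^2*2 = 32345600/18513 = 1747.18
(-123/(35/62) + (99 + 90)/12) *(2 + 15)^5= -40180533243/140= -287003808.88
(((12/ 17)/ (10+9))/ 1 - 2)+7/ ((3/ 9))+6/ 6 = 20.04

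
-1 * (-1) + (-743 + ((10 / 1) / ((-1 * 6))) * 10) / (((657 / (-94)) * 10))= 116968 / 9855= 11.87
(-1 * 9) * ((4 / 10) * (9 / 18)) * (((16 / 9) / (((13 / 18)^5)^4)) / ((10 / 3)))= -305957669193505876186497024 / 475124094372019985970025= -643.95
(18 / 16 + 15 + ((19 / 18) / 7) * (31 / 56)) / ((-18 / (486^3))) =-20259770949 / 196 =-103366178.31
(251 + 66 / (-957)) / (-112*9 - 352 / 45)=-327465 / 1325648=-0.25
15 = 15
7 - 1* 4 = 3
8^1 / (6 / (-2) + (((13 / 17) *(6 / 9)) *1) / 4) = -816 / 293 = -2.78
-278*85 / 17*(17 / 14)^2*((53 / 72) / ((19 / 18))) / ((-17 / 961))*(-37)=-22265615615 / 7448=-2989475.78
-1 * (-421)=421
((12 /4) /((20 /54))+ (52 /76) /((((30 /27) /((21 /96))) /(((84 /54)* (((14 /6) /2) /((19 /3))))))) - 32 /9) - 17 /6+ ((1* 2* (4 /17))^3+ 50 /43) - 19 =-3510596912399 /219641757120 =-15.98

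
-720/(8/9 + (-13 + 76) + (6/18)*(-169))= -1620/17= -95.29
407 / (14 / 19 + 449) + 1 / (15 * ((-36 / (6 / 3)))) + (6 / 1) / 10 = 692731 / 461430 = 1.50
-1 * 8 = -8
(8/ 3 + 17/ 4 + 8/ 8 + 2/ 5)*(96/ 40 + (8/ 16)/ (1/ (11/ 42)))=530437/ 25200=21.05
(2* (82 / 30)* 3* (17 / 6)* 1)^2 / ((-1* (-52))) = 485809 / 11700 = 41.52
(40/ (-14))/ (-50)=2/ 35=0.06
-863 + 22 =-841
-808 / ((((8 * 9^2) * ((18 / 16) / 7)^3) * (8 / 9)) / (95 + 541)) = -470036224 / 2187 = -214922.83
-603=-603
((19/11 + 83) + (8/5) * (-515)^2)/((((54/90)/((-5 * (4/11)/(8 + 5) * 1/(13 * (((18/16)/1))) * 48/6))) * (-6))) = 14940454400/1656369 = 9020.00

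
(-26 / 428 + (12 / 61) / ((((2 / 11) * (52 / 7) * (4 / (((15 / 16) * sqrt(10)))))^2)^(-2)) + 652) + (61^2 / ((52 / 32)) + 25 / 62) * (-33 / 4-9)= -12124852462607057315216297 / 312072382592845875000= -38852.69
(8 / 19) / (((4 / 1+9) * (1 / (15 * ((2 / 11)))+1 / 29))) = 6960 / 86203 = 0.08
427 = 427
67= 67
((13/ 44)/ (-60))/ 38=-13/ 100320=-0.00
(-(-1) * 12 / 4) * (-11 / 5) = -33 / 5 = -6.60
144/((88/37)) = 666/11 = 60.55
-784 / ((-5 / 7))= 5488 / 5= 1097.60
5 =5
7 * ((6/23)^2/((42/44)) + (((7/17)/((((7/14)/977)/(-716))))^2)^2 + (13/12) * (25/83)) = 33927787339866177908588451202277107/44005878564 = 770983069694274174032337.60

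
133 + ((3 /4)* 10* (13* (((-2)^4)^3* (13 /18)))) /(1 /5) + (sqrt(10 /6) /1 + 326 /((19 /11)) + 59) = sqrt(15) /3 + 82223302 /57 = 1442515.36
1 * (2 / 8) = 1 / 4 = 0.25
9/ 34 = 0.26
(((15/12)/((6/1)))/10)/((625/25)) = 1/1200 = 0.00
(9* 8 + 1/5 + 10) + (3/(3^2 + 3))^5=420869/5120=82.20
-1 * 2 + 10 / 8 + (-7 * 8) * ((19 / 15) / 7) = -653 / 60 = -10.88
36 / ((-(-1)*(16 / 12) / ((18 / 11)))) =486 / 11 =44.18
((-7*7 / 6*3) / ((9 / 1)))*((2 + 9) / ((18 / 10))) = -2695 / 162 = -16.64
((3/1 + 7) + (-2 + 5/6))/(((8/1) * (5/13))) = 2.87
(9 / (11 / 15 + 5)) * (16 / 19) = 1080 / 817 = 1.32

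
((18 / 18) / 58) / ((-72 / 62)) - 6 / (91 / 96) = -6.34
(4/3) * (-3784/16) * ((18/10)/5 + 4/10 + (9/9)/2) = -9933/25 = -397.32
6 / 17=0.35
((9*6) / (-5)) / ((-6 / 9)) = 81 / 5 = 16.20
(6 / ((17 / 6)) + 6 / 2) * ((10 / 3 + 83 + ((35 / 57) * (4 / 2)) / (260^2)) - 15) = 797098843 / 2183480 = 365.06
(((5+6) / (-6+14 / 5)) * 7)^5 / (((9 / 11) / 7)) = -651319937778125 / 9437184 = -69016344.05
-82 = -82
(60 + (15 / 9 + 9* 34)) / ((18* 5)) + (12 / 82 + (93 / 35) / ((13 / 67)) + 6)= 23.93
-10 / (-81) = 10 / 81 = 0.12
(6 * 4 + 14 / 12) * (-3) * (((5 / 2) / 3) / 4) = -755 / 48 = -15.73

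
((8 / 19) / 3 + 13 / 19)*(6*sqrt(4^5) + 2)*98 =893564 / 57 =15676.56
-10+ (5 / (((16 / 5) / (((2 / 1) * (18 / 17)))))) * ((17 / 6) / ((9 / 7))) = -2.71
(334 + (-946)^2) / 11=895250 / 11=81386.36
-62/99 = -0.63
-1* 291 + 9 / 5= -1446 / 5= -289.20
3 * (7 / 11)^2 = 147 / 121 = 1.21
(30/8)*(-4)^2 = 60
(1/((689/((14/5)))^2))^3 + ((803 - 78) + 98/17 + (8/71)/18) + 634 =24782488406102178479559396443/18158716026068313477234375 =1364.77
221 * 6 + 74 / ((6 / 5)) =4163 / 3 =1387.67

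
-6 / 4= -3 / 2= -1.50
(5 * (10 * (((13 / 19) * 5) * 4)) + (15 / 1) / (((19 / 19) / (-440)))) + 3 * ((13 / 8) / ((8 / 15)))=-7182485 / 1216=-5906.65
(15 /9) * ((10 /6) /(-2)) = -25 /18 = -1.39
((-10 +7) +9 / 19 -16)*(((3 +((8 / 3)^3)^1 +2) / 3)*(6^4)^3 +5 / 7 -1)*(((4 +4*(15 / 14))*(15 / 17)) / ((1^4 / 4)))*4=-596367825856788480 / 15827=-37680408533315.76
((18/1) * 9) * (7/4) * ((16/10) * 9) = 20412/5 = 4082.40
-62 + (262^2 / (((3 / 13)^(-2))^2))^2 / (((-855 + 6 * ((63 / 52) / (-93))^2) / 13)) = -29250036982201310 / 45828952296049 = -638.24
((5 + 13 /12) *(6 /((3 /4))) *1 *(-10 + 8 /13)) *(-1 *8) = 142496 /39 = 3653.74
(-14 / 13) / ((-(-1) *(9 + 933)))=-7 / 6123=-0.00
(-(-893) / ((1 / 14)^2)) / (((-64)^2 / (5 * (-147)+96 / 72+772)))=5032055 / 3072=1638.04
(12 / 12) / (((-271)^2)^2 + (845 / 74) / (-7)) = 518 / 2793874688313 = 0.00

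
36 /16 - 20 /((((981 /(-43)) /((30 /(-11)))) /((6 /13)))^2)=2127423121 /971818276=2.19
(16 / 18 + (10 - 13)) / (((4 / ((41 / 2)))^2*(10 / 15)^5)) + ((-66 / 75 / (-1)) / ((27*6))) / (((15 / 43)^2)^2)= -88327638016697 / 209952000000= -420.70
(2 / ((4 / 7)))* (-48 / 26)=-6.46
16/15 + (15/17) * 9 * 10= 20522/255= 80.48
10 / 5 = 2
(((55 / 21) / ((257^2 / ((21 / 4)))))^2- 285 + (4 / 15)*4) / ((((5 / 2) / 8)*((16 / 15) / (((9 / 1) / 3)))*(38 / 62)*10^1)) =-1455088685016543 / 3489976320800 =-416.93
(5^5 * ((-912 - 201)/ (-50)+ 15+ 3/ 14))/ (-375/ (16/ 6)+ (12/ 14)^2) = -15302000/ 18279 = -837.14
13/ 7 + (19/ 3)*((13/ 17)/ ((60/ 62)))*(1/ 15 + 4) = 3567889/ 160650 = 22.21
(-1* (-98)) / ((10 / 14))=686 / 5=137.20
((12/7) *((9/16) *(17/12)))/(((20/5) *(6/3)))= 153/896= 0.17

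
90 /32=45 /16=2.81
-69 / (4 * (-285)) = 23 / 380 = 0.06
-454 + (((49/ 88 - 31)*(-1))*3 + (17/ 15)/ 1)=-477229/ 1320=-361.54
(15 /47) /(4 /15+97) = 225 /68573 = 0.00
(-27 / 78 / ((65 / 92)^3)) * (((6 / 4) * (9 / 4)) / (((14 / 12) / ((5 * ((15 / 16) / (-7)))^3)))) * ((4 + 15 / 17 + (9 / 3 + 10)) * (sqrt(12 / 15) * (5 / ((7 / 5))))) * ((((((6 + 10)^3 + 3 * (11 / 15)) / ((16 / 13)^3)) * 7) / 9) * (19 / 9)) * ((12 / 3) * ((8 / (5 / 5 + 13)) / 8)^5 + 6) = 1054733.10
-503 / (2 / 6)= -1509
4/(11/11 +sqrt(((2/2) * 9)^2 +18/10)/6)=-40/13 +4 * sqrt(230)/13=1.59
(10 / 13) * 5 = 50 / 13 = 3.85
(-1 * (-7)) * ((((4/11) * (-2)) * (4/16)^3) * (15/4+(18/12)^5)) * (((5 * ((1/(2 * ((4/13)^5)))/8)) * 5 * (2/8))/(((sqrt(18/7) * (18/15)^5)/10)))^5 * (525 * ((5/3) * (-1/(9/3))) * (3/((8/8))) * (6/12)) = 211874572531368693224223836786931087772245518863201141357421875 * sqrt(14)/356349292791741742408827428652584396551008288768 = 2224676954374858.92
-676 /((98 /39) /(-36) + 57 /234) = -237276 /61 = -3889.77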